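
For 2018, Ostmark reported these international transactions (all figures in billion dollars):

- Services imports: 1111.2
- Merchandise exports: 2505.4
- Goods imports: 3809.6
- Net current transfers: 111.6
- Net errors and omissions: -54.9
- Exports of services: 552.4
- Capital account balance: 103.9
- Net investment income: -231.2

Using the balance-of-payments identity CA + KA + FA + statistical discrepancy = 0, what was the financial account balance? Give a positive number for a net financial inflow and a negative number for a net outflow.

Goods balance = 2505.4 - 3809.6 = -1304.2
Services balance = 552.4 - 1111.2 = -558.8
Trade balance (goods + services) = -1304.2 + (-558.8) = -1863.0
Net primary income = -231.2
Net secondary income = 111.6
Current account = -1863.0 + (-231.2) + 111.6 = -1982.6
Financial account = -(-1982.6 + 103.9 + (-54.9)) = 1933.6

1933.6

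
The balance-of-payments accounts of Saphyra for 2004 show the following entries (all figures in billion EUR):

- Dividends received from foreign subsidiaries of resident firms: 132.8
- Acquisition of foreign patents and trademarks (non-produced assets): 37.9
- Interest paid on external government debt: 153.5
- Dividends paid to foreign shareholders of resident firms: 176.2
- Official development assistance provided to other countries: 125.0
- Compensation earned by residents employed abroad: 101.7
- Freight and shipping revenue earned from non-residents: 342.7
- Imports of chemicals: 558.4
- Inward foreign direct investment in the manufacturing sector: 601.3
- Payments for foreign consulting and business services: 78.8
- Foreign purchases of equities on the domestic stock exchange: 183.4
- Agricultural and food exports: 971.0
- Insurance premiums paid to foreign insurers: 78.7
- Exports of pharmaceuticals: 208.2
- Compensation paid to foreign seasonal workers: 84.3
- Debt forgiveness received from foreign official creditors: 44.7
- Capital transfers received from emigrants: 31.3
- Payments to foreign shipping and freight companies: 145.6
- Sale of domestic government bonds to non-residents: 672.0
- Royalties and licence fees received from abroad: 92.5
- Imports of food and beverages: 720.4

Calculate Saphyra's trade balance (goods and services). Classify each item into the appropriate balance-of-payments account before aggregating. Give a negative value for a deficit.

Goods: 971.0 + 208.2 - 720.4 - 558.4 = -99.6
Services: 92.5 - 78.8 + 342.7 - 145.6 - 78.7 = 132.1
Trade balance = -99.6 + 132.1 = 32.5
(Excluded from the trade balance — primary income: dividends received from foreign subsidiaries of resident firms 132.8, interest paid on external government debt 153.5, dividends paid to foreign shareholders of resident firms 176.2, compensation earned by residents employed abroad 101.7, compensation paid to foreign seasonal workers 84.3; capital account: acquisition of foreign patents and trademarks (non-produced assets) 37.9, debt forgiveness received from foreign official creditors 44.7, capital transfers received from emigrants 31.3; secondary income: official development assistance provided to other countries 125.0; financial account: inward foreign direct investment in the manufacturing sector 601.3, foreign purchases of equities on the domestic stock exchange 183.4, sale of domestic government bonds to non-residents 672.0.)

32.5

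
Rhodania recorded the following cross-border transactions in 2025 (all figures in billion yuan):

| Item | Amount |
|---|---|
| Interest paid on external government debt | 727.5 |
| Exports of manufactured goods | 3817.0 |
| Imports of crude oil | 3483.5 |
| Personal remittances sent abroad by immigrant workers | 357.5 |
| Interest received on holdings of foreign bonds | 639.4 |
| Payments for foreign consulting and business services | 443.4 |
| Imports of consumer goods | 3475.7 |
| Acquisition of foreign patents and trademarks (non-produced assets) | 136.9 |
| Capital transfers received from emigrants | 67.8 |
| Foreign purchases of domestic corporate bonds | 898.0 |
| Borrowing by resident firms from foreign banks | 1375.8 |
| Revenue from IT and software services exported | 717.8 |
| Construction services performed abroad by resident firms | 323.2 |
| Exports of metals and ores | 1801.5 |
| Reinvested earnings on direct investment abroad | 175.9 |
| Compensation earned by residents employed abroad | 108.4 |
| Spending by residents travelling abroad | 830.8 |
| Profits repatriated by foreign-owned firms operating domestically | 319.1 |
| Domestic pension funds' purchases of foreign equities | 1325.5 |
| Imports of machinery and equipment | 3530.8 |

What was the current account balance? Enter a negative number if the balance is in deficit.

-5585.1

Goods: 1801.5 - 3483.5 + 3817.0 - 3530.8 - 3475.7 = -4871.5
Services: 323.2 - 830.8 - 443.4 + 717.8 = -233.2
Primary income: 108.4 - 319.1 + 175.9 + 639.4 - 727.5 = -122.9
Secondary income: -357.5
Current account = (-4871.5) + (-233.2) + (-122.9) + (-357.5) = -5585.1
(Excluded from the current account — capital account: acquisition of foreign patents and trademarks (non-produced assets) 136.9, capital transfers received from emigrants 67.8; financial account: foreign purchases of domestic corporate bonds 898.0, borrowing by resident firms from foreign banks 1375.8, domestic pension funds' purchases of foreign equities 1325.5.)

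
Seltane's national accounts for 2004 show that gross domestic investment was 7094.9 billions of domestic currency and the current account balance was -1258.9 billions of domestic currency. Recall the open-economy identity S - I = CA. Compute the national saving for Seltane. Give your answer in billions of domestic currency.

S = I + CA = 7094.9 + (-1258.9) = 5836.0

5836.0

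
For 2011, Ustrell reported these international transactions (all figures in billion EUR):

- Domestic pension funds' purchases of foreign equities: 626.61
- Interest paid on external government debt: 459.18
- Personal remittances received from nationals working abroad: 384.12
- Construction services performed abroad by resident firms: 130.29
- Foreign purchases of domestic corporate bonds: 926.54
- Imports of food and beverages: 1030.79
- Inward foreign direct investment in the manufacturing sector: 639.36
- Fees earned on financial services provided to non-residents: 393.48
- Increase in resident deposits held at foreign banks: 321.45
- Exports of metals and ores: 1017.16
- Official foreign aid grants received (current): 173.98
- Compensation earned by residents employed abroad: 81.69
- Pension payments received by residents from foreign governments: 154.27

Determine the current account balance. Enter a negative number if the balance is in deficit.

Goods: -1030.79 + 1017.16 = -13.63
Services: 130.29 + 393.48 = 523.77
Primary income: -459.18 + 81.69 = -377.49
Secondary income: 384.12 + 154.27 + 173.98 = 712.37
Current account = (-13.63) + 523.77 + (-377.49) + 712.37 = 845.02
(Excluded from the current account — financial account: domestic pension funds' purchases of foreign equities 626.61, foreign purchases of domestic corporate bonds 926.54, inward foreign direct investment in the manufacturing sector 639.36, increase in resident deposits held at foreign banks 321.45.)

845.02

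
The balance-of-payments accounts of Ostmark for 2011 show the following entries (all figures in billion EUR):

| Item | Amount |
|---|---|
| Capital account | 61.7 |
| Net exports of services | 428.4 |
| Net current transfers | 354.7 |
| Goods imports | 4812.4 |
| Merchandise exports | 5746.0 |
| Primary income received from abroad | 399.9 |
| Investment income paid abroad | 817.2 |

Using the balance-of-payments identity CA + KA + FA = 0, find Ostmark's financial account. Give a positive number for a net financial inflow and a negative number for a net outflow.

Goods balance = 5746.0 - 4812.4 = 933.6
Services balance = 428.4
Trade balance (goods + services) = 933.6 + 428.4 = 1362.0
Net primary income = 399.9 - 817.2 = -417.3
Net secondary income = 354.7
Current account = 1362.0 + (-417.3) + 354.7 = 1299.4
Financial account = -(1299.4 + 61.7) = -1361.1

-1361.1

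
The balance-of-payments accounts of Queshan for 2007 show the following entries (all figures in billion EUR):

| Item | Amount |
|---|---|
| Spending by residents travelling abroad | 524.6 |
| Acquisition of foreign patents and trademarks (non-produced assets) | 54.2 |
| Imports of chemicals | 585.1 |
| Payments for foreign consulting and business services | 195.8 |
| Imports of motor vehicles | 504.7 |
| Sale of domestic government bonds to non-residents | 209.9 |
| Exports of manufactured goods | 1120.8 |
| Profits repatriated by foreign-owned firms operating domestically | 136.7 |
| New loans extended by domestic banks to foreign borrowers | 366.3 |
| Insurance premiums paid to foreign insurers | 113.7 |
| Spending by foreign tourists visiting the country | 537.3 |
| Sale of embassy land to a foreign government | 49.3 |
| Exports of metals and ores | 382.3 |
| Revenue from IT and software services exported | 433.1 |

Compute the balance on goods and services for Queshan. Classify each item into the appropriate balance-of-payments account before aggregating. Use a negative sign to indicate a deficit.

549.6

Goods: -504.7 + 382.3 - 585.1 + 1120.8 = 413.3
Services: 433.1 - 195.8 - 113.7 + 537.3 - 524.6 = 136.3
Trade balance = 413.3 + 136.3 = 549.6
(Excluded from the trade balance — capital account: acquisition of foreign patents and trademarks (non-produced assets) 54.2, sale of embassy land to a foreign government 49.3; financial account: sale of domestic government bonds to non-residents 209.9, new loans extended by domestic banks to foreign borrowers 366.3; primary income: profits repatriated by foreign-owned firms operating domestically 136.7.)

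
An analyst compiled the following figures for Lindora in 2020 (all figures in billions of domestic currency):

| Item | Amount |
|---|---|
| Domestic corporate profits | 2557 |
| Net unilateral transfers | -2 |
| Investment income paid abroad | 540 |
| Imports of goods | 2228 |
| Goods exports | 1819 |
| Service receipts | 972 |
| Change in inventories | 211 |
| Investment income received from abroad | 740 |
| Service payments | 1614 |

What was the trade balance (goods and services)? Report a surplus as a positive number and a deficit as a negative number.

-1051

Goods balance = 1819 - 2228 = -409
Services balance = 972 - 1614 = -642
Trade balance (goods + services) = -409 + (-642) = -1051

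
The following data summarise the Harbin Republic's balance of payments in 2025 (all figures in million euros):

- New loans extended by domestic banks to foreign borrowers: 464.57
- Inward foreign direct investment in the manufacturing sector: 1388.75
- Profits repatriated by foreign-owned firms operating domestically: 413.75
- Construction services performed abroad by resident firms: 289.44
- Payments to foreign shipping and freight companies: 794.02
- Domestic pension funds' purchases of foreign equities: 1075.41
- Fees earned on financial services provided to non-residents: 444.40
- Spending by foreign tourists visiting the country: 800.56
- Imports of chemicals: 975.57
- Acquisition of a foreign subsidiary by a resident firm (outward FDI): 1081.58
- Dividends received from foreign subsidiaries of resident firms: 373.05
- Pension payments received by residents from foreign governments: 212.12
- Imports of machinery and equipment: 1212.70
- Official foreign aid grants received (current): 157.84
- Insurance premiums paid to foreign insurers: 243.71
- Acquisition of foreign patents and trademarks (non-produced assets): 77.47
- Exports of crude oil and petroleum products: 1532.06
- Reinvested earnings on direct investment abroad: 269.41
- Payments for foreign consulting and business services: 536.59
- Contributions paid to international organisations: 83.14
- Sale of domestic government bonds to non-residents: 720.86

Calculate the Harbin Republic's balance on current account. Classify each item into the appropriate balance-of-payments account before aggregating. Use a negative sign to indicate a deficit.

-180.60

Goods: -975.57 + 1532.06 - 1212.70 = -656.21
Services: 444.40 + 289.44 + 800.56 - 536.59 - 794.02 - 243.71 = -39.92
Primary income: 269.41 - 413.75 + 373.05 = 228.71
Secondary income: 212.12 - 83.14 + 157.84 = 286.82
Current account = (-656.21) + (-39.92) + 228.71 + 286.82 = -180.60
(Excluded from the current account — financial account: new loans extended by domestic banks to foreign borrowers 464.57, inward foreign direct investment in the manufacturing sector 1388.75, domestic pension funds' purchases of foreign equities 1075.41, acquisition of a foreign subsidiary by a resident firm (outward FDI) 1081.58, sale of domestic government bonds to non-residents 720.86; capital account: acquisition of foreign patents and trademarks (non-produced assets) 77.47.)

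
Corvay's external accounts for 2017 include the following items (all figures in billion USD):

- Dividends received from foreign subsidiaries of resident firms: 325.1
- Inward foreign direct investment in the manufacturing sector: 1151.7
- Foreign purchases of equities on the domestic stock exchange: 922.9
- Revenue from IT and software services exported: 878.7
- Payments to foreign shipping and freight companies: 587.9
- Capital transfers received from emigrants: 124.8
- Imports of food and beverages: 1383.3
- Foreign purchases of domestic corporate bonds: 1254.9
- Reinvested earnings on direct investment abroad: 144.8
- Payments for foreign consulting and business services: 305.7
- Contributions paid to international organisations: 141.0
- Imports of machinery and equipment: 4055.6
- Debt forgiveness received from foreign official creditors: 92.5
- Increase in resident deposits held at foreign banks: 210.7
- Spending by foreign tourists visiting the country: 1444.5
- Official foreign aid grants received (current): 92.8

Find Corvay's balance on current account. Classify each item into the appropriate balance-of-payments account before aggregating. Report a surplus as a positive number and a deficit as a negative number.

-3587.6

Goods: -1383.3 - 4055.6 = -5438.9
Services: -305.7 + 878.7 - 587.9 + 1444.5 = 1429.6
Primary income: 144.8 + 325.1 = 469.9
Secondary income: -141.0 + 92.8 = -48.2
Current account = (-5438.9) + 1429.6 + 469.9 + (-48.2) = -3587.6
(Excluded from the current account — financial account: inward foreign direct investment in the manufacturing sector 1151.7, foreign purchases of equities on the domestic stock exchange 922.9, foreign purchases of domestic corporate bonds 1254.9, increase in resident deposits held at foreign banks 210.7; capital account: capital transfers received from emigrants 124.8, debt forgiveness received from foreign official creditors 92.5.)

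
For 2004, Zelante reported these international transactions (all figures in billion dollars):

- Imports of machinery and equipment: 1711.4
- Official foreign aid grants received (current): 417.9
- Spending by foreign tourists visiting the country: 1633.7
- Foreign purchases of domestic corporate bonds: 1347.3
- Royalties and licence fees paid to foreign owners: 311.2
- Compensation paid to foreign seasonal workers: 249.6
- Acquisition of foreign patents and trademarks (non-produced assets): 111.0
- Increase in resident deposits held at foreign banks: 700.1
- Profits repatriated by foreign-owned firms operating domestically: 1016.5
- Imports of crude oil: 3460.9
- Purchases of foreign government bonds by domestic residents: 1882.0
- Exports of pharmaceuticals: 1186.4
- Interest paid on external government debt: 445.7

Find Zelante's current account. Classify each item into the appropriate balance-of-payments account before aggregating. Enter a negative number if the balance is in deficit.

-3957.3

Goods: -1711.4 + 1186.4 - 3460.9 = -3985.9
Services: -311.2 + 1633.7 = 1322.5
Primary income: -445.7 - 1016.5 - 249.6 = -1711.8
Secondary income: 417.9
Current account = (-3985.9) + 1322.5 + (-1711.8) + 417.9 = -3957.3
(Excluded from the current account — financial account: foreign purchases of domestic corporate bonds 1347.3, increase in resident deposits held at foreign banks 700.1, purchases of foreign government bonds by domestic residents 1882.0; capital account: acquisition of foreign patents and trademarks (non-produced assets) 111.0.)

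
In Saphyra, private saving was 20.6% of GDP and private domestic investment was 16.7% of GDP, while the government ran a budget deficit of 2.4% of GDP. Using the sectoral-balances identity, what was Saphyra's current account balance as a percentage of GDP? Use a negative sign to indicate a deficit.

1.5

By the sectoral-balances identity, CA = (S_private - I) + (T - G).
Private balance = 20.6 - 16.7 = 3.9
Government balance (T - G) = -2.4
CA = 3.9 + (-2.4) = 1.5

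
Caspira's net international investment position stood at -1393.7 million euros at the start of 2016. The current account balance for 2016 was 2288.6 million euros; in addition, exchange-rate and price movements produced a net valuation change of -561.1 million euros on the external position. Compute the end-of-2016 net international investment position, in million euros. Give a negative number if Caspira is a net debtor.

Change in NIIP = current account + net valuation change = 2288.6 + (-561.1) = 1727.5
End-of-year NIIP = -1393.7 + 1727.5 = 333.8

333.8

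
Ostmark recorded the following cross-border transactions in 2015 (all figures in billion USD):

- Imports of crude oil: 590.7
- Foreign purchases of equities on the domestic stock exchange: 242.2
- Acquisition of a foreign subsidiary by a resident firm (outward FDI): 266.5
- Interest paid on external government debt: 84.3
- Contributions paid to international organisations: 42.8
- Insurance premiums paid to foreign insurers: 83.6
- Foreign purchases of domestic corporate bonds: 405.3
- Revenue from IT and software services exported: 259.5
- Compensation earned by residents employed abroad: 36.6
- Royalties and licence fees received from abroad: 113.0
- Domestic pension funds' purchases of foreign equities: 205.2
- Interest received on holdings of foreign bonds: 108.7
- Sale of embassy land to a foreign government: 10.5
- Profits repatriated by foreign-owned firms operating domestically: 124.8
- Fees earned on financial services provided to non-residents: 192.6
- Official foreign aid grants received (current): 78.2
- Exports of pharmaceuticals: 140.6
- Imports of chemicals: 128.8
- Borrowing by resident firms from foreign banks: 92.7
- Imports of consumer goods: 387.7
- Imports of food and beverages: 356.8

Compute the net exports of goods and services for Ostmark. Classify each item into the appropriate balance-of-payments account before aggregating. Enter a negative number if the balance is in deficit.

Goods: -387.7 - 356.8 + 140.6 - 590.7 - 128.8 = -1323.4
Services: 113.0 + 259.5 - 83.6 + 192.6 = 481.5
Trade balance = -1323.4 + 481.5 = -841.9
(Excluded from the trade balance — financial account: foreign purchases of equities on the domestic stock exchange 242.2, acquisition of a foreign subsidiary by a resident firm (outward FDI) 266.5, foreign purchases of domestic corporate bonds 405.3, domestic pension funds' purchases of foreign equities 205.2, borrowing by resident firms from foreign banks 92.7; primary income: interest paid on external government debt 84.3, compensation earned by residents employed abroad 36.6, interest received on holdings of foreign bonds 108.7, profits repatriated by foreign-owned firms operating domestically 124.8; secondary income: contributions paid to international organisations 42.8, official foreign aid grants received (current) 78.2; capital account: sale of embassy land to a foreign government 10.5.)

-841.9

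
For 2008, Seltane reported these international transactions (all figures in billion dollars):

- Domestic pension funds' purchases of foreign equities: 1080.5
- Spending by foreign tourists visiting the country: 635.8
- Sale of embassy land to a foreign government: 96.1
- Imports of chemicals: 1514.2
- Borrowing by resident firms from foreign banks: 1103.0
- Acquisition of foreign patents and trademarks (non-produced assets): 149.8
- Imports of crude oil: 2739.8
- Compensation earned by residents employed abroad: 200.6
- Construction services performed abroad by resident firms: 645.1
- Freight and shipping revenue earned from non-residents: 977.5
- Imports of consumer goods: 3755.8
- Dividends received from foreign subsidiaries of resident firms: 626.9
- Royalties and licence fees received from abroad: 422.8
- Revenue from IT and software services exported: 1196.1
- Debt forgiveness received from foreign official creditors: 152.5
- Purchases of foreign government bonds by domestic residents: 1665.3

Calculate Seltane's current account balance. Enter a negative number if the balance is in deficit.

Goods: -3755.8 - 1514.2 - 2739.8 = -8009.8
Services: 1196.1 + 635.8 + 645.1 + 977.5 + 422.8 = 3877.3
Primary income: 626.9 + 200.6 = 827.5
Current account = (-8009.8) + 3877.3 + 827.5 = -3305.0
(Excluded from the current account — financial account: domestic pension funds' purchases of foreign equities 1080.5, borrowing by resident firms from foreign banks 1103.0, purchases of foreign government bonds by domestic residents 1665.3; capital account: sale of embassy land to a foreign government 96.1, acquisition of foreign patents and trademarks (non-produced assets) 149.8, debt forgiveness received from foreign official creditors 152.5.)

-3305.0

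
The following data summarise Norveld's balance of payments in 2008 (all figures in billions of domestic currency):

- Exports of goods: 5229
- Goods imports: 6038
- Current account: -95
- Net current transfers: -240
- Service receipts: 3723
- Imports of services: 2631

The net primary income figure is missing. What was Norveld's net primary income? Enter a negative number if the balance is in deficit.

Current account = goods balance + services balance + net primary income + net secondary income
Sum of the known components = 43
Net primary income = CA - (known components) = -95 - 43 = -138

-138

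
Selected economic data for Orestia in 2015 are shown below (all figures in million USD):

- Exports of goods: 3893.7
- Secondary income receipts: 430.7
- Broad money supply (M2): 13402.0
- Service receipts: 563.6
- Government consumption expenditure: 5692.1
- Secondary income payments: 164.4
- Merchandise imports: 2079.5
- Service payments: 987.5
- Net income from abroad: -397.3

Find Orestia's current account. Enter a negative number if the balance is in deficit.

Goods balance = 3893.7 - 2079.5 = 1814.2
Services balance = 563.6 - 987.5 = -423.9
Trade balance (goods + services) = 1814.2 + (-423.9) = 1390.3
Net primary income = -397.3
Net secondary income = 430.7 - 164.4 = 266.3
Current account = 1390.3 + (-397.3) + 266.3 = 1259.3

1259.3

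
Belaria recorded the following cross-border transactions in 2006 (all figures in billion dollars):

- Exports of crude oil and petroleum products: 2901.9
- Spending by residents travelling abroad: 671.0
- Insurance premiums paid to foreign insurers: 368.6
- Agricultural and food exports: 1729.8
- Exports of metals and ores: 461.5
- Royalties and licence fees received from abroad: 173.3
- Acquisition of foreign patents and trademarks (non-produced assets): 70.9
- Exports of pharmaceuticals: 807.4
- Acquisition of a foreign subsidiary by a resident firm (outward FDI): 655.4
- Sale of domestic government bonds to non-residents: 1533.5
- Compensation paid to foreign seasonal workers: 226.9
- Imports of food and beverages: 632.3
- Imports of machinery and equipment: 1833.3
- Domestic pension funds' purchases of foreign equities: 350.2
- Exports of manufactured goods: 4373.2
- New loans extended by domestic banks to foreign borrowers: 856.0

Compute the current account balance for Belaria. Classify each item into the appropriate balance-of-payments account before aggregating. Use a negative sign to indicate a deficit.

6715.0

Goods: 4373.2 + 1729.8 + 461.5 - 1833.3 - 632.3 + 2901.9 + 807.4 = 7808.2
Services: -671.0 - 368.6 + 173.3 = -866.3
Primary income: -226.9
Current account = 7808.2 + (-866.3) + (-226.9) = 6715.0
(Excluded from the current account — capital account: acquisition of foreign patents and trademarks (non-produced assets) 70.9; financial account: acquisition of a foreign subsidiary by a resident firm (outward FDI) 655.4, sale of domestic government bonds to non-residents 1533.5, domestic pension funds' purchases of foreign equities 350.2, new loans extended by domestic banks to foreign borrowers 856.0.)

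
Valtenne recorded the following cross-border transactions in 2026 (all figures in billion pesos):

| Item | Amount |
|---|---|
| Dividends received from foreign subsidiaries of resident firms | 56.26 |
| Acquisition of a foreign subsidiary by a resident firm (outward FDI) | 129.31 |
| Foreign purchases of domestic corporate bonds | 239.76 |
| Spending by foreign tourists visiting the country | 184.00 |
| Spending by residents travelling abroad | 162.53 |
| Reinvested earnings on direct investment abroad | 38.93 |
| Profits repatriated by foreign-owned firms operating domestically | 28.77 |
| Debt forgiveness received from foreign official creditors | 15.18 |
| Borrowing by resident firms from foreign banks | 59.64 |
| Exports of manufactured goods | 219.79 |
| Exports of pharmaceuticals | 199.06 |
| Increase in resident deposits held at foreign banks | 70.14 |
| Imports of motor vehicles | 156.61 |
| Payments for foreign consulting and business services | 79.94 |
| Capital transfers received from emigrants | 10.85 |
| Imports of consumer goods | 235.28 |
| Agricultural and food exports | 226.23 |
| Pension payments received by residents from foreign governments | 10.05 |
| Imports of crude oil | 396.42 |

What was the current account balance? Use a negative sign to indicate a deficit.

-125.23

Goods: 219.79 - 396.42 + 226.23 - 156.61 - 235.28 + 199.06 = -143.23
Services: -79.94 - 162.53 + 184.00 = -58.47
Primary income: -28.77 + 38.93 + 56.26 = 66.42
Secondary income: 10.05
Current account = (-143.23) + (-58.47) + 66.42 + 10.05 = -125.23
(Excluded from the current account — financial account: acquisition of a foreign subsidiary by a resident firm (outward FDI) 129.31, foreign purchases of domestic corporate bonds 239.76, borrowing by resident firms from foreign banks 59.64, increase in resident deposits held at foreign banks 70.14; capital account: debt forgiveness received from foreign official creditors 15.18, capital transfers received from emigrants 10.85.)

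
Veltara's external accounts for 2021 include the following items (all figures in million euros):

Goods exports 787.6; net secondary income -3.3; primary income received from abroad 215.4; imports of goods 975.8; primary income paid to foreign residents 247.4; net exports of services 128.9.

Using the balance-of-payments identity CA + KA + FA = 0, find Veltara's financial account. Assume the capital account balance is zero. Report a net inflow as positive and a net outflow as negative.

94.6

Goods balance = 787.6 - 975.8 = -188.2
Services balance = 128.9
Trade balance (goods + services) = -188.2 + 128.9 = -59.3
Net primary income = 215.4 - 247.4 = -32.0
Net secondary income = -3.3
Current account = -59.3 + (-32.0) + (-3.3) = -94.6
Financial account = -(-94.6) = 94.6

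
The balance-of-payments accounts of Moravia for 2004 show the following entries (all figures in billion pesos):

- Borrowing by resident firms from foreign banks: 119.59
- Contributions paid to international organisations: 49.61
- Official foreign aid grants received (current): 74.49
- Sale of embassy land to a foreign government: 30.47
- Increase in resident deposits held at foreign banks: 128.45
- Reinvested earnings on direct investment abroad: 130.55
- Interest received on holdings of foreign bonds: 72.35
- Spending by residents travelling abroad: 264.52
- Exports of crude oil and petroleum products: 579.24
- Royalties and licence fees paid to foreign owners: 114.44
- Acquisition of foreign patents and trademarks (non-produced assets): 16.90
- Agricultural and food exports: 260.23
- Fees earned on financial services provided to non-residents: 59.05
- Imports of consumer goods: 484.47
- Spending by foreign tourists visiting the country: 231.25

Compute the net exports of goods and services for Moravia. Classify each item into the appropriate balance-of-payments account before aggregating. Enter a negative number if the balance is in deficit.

266.34

Goods: 579.24 + 260.23 - 484.47 = 355.00
Services: 231.25 - 114.44 - 264.52 + 59.05 = -88.66
Trade balance = 355.00 + (-88.66) = 266.34
(Excluded from the trade balance — financial account: borrowing by resident firms from foreign banks 119.59, increase in resident deposits held at foreign banks 128.45; secondary income: contributions paid to international organisations 49.61, official foreign aid grants received (current) 74.49; capital account: sale of embassy land to a foreign government 30.47, acquisition of foreign patents and trademarks (non-produced assets) 16.90; primary income: reinvested earnings on direct investment abroad 130.55, interest received on holdings of foreign bonds 72.35.)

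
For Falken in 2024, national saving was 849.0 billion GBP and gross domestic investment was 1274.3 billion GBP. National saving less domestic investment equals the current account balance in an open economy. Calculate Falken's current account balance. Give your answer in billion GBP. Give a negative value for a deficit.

-425.3

CA = S - I = 849.0 - 1274.3 = -425.3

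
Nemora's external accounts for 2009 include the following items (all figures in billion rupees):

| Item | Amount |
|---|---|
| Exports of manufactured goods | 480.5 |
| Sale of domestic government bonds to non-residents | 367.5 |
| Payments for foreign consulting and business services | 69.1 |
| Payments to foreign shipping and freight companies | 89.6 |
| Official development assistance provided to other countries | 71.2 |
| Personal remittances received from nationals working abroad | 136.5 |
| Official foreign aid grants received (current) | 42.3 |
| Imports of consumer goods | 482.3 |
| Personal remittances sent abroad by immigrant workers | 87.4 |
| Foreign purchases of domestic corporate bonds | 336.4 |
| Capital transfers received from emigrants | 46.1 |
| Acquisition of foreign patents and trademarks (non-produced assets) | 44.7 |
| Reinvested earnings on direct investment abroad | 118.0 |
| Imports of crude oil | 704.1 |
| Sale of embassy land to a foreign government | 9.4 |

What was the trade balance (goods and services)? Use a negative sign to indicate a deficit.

-864.6

Goods: 480.5 - 482.3 - 704.1 = -705.9
Services: -89.6 - 69.1 = -158.7
Trade balance = -705.9 + (-158.7) = -864.6
(Excluded from the trade balance — financial account: sale of domestic government bonds to non-residents 367.5, foreign purchases of domestic corporate bonds 336.4; secondary income: official development assistance provided to other countries 71.2, personal remittances received from nationals working abroad 136.5, official foreign aid grants received (current) 42.3, personal remittances sent abroad by immigrant workers 87.4; capital account: capital transfers received from emigrants 46.1, acquisition of foreign patents and trademarks (non-produced assets) 44.7, sale of embassy land to a foreign government 9.4; primary income: reinvested earnings on direct investment abroad 118.0.)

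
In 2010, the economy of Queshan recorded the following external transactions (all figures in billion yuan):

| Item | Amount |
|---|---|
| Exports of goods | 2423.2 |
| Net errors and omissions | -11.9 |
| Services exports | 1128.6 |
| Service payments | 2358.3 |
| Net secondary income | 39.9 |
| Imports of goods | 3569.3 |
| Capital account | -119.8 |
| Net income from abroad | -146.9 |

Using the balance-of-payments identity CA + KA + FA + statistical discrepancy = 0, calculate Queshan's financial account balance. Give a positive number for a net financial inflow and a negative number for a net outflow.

2614.5

Goods balance = 2423.2 - 3569.3 = -1146.1
Services balance = 1128.6 - 2358.3 = -1229.7
Trade balance (goods + services) = -1146.1 + (-1229.7) = -2375.8
Net primary income = -146.9
Net secondary income = 39.9
Current account = -2375.8 + (-146.9) + 39.9 = -2482.8
Financial account = -(-2482.8 + (-119.8) + (-11.9)) = 2614.5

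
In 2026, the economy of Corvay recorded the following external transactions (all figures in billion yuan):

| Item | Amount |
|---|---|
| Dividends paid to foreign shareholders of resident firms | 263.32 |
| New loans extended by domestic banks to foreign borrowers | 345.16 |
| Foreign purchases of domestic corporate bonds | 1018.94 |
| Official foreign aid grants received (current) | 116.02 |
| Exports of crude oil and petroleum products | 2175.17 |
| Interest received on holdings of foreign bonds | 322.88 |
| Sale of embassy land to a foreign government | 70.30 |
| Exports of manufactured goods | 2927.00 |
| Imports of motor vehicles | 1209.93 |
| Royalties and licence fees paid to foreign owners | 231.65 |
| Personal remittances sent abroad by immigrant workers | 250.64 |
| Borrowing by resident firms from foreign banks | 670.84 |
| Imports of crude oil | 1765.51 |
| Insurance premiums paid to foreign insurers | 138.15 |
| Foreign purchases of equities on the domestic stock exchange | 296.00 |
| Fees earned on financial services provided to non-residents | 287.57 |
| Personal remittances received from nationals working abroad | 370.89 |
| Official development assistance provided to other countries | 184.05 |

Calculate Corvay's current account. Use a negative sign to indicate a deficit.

2156.28

Goods: 2927.00 - 1209.93 - 1765.51 + 2175.17 = 2126.73
Services: -138.15 - 231.65 + 287.57 = -82.23
Primary income: -263.32 + 322.88 = 59.56
Secondary income: 370.89 - 250.64 + 116.02 - 184.05 = 52.22
Current account = 2126.73 + (-82.23) + 59.56 + 52.22 = 2156.28
(Excluded from the current account — financial account: new loans extended by domestic banks to foreign borrowers 345.16, foreign purchases of domestic corporate bonds 1018.94, borrowing by resident firms from foreign banks 670.84, foreign purchases of equities on the domestic stock exchange 296.00; capital account: sale of embassy land to a foreign government 70.30.)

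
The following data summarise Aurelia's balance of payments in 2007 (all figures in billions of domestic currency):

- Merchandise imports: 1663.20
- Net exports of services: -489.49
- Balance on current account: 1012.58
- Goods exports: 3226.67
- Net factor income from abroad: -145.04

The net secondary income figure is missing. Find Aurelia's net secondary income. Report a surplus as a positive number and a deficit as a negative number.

Current account = goods balance + services balance + net primary income + net secondary income
Sum of the known components = 928.94
Net secondary income = CA - (known components) = 1012.58 - 928.94 = 83.64

83.64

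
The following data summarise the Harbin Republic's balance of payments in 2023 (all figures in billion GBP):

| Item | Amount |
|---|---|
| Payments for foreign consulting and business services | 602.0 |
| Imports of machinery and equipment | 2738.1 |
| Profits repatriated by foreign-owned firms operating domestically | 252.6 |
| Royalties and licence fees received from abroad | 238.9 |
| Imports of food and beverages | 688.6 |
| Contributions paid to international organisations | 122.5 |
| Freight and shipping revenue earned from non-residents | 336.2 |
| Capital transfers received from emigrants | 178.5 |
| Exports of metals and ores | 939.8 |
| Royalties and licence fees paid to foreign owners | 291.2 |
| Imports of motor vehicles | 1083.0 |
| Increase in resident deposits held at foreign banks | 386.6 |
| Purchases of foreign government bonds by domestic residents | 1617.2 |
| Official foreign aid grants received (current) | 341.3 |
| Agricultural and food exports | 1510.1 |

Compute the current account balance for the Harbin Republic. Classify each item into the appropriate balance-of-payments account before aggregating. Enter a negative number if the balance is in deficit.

-2411.7

Goods: -1083.0 + 1510.1 - 2738.1 + 939.8 - 688.6 = -2059.8
Services: -602.0 - 291.2 + 336.2 + 238.9 = -318.1
Primary income: -252.6
Secondary income: -122.5 + 341.3 = 218.8
Current account = (-2059.8) + (-318.1) + (-252.6) + 218.8 = -2411.7
(Excluded from the current account — capital account: capital transfers received from emigrants 178.5; financial account: increase in resident deposits held at foreign banks 386.6, purchases of foreign government bonds by domestic residents 1617.2.)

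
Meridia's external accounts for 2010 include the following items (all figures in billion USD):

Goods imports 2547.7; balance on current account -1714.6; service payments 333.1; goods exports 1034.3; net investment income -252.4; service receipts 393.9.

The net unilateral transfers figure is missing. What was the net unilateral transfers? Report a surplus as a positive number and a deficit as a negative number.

-9.6

Current account = goods balance + services balance + net primary income + net secondary income
Sum of the known components = -1705.0
Net unilateral transfers = CA - (known components) = -1714.6 - (-1705.0) = -9.6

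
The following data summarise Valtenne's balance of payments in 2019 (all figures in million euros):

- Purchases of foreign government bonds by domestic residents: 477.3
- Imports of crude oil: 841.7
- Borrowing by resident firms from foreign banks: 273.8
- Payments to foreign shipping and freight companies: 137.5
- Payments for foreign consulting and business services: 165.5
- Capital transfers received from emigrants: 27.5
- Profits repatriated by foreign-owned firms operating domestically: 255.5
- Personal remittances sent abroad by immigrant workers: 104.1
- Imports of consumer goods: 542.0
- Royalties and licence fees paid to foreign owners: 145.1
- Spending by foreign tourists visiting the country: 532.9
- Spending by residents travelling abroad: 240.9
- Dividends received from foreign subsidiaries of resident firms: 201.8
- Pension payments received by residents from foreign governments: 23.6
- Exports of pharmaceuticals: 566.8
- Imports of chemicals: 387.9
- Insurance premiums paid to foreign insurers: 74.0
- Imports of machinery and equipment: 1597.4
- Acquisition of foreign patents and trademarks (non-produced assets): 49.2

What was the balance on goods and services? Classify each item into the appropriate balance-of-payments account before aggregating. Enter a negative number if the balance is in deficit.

-3032.3

Goods: -841.7 - 1597.4 - 542.0 + 566.8 - 387.9 = -2802.2
Services: 532.9 - 137.5 - 165.5 - 74.0 - 145.1 - 240.9 = -230.1
Trade balance = -2802.2 + (-230.1) = -3032.3
(Excluded from the trade balance — financial account: purchases of foreign government bonds by domestic residents 477.3, borrowing by resident firms from foreign banks 273.8; capital account: capital transfers received from emigrants 27.5, acquisition of foreign patents and trademarks (non-produced assets) 49.2; primary income: profits repatriated by foreign-owned firms operating domestically 255.5, dividends received from foreign subsidiaries of resident firms 201.8; secondary income: personal remittances sent abroad by immigrant workers 104.1, pension payments received by residents from foreign governments 23.6.)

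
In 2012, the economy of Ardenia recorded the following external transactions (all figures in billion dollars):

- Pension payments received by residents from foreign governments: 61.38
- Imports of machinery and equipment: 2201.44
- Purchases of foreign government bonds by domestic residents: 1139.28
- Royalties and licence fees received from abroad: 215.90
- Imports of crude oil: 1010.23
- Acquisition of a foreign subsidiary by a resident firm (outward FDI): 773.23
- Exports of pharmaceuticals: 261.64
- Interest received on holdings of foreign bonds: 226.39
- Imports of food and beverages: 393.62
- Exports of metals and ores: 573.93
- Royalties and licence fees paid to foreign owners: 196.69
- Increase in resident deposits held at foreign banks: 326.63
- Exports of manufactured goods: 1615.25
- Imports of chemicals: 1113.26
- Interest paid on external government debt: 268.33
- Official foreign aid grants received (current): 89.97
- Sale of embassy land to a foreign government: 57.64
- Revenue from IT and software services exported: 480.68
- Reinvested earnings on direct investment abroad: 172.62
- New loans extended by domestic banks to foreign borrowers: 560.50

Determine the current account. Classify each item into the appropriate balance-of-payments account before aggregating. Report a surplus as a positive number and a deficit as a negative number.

-1485.81

Goods: 261.64 - 393.62 - 2201.44 + 1615.25 + 573.93 - 1113.26 - 1010.23 = -2267.73
Services: 215.90 + 480.68 - 196.69 = 499.89
Primary income: 226.39 - 268.33 + 172.62 = 130.68
Secondary income: 89.97 + 61.38 = 151.35
Current account = (-2267.73) + 499.89 + 130.68 + 151.35 = -1485.81
(Excluded from the current account — financial account: purchases of foreign government bonds by domestic residents 1139.28, acquisition of a foreign subsidiary by a resident firm (outward FDI) 773.23, increase in resident deposits held at foreign banks 326.63, new loans extended by domestic banks to foreign borrowers 560.50; capital account: sale of embassy land to a foreign government 57.64.)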